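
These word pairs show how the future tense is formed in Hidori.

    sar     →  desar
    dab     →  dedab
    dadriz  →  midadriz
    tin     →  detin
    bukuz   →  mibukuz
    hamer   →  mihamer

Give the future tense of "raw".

deraw

sar and hamer both end in -r yet inflect differently (desar, mihamer), so the final letter is not what conditions the rule; the number of vowels is.
"raw" has 1 vowel. The stems with 1 vowel (dab → dedab, tin → detin, sar → desar) add the prefix de-.
The other pattern: stems with 2 vowels add the prefix mi-.
So raw → deraw.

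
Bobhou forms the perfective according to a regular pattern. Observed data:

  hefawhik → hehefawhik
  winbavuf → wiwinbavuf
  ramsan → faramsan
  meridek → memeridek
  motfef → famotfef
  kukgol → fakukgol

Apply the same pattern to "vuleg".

favuleg

winbavuf and motfef both end in -f yet inflect differently (wiwinbavuf, famotfef), so the final letter is not what conditions the rule; the number of vowels is.
"vuleg" has 2 vowels. The stems with 2 vowels (kukgol → fakukgol, ramsan → faramsan, motfef → famotfef) add the prefix fa-.
So vuleg → favuleg.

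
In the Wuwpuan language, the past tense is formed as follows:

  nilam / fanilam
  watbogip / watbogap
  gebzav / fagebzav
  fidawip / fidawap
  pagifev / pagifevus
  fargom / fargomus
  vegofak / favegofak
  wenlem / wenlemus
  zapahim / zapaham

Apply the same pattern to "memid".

memad

"memid" has last vowel 'i'. The stems whose last vowel is 'i' (zapahim → zapaham, fidawip → fidawap, watbogip → watbogap) change the last vowel to 'a'.
The other patterns: stems whose last vowel is 'a' add the prefix fa-; stems whose last vowel is 'e' or 'o' add -us.
So memid → memad.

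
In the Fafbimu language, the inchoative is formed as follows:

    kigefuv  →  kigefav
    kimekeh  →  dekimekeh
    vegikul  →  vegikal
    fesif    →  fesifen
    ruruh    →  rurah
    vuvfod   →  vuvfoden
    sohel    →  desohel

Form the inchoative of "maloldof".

"maloldof" has last vowel 'o'. The one such stem in the data (vuvfod → vuvfoden) adds -en, so the same rule applies.
So maloldof → maloldofen.

maloldofen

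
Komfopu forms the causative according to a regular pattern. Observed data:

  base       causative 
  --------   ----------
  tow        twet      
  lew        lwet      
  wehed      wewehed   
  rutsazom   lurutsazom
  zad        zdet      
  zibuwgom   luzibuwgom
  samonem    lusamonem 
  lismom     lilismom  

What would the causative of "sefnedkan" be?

zad and wehed both end in -d yet inflect differently (zdet, wewehed), so the final letter is not what conditions the rule; the number of vowels is.
"sefnedkan" has 3 vowels. The stems with 3 vowels (rutsazom → lurutsazom, zibuwgom → luzibuwgom, samonem → lusamonem) add the prefix lu-.
So sefnedkan → lusefnedkan.

lusefnedkan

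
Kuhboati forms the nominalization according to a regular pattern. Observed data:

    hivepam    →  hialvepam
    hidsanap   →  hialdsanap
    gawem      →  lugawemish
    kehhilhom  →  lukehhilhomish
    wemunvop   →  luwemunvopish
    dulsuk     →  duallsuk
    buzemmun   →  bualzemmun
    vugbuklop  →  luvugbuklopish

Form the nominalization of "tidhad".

"tidhad" has last vowel 'a'. The stems whose last vowel is 'a' (hivepam → hialvepam, hidsanap → hialdsanap) insert -al- after the first vowel.
So tidhad → tialdhad.

tialdhad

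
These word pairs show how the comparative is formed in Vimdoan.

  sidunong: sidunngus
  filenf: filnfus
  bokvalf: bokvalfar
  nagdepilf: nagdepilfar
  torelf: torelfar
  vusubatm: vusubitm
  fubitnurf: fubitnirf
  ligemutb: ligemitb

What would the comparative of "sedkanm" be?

filenf and bokvalf both end in -f yet inflect differently (filnfus, bokvalfar), so the final letter is not what conditions the rule; the second-to-last letter is.
"sedkanm" has second-to-last letter 'n'. The stems whose second-to-last letter is 'n' (sidunong → sidunngus, filenf → filnfus) delete the last vowel and add -us.
The other patterns: stems whose second-to-last letter is 'l' add -ar; stems whose second-to-last letter is 'r' or 't' change the last vowel to 'i'.
So sedkanm → sedknmus.

sedknmus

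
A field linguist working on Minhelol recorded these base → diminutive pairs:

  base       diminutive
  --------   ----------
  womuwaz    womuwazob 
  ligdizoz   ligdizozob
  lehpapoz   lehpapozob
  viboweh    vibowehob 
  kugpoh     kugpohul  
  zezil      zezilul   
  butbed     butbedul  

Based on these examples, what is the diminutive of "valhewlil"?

valhewlilob

viboweh and kugpoh both end in -h yet inflect differently (vibowehob, kugpohul), so the final letter is not what conditions the rule; the number of vowels is.
"valhewlil" has 3 vowels. The stems with 3 vowels (womuwaz → womuwazob, ligdizoz → ligdizozob, lehpapoz → lehpapozob) add -ob.
The other pattern: stems with 2 vowels add -ul.
So valhewlil → valhewlilob.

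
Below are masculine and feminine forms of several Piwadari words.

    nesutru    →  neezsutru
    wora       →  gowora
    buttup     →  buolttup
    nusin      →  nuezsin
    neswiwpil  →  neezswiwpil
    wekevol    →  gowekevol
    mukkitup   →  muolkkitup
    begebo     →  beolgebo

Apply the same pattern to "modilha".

neswiwpil and wekevol both end in -l yet inflect differently (neezswiwpil, gowekevol), so the final letter is not what conditions the rule; the first letter is.
"modilha" begins with m-. The one such stem in the data (mukkitup → muolkkitup) inserts -ol- after the first vowel (as do buttup, begebo), so the same rule applies.
The other patterns: stems beginning with n- insert -ez- after the first vowel; stems beginning with w- add the prefix go-.
So modilha → mooldilha.

mooldilha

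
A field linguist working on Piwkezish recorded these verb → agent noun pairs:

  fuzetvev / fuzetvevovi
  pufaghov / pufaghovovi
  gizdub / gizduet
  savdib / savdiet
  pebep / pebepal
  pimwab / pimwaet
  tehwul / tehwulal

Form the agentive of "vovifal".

gizdub and tehwul both have last vowel 'u' yet inflect differently (gizduet, tehwulal), so the last vowel is not what conditions the rule; the final letter is.
"vovifal" ends in -l. The one such stem in the data (tehwul → tehwulal) adds -al, so the same rule applies.
The other patterns: stems ending in -b drop the final letter and add -et; stems ending in -v add -ovi.
So vovifal → vovifalal.

vovifalal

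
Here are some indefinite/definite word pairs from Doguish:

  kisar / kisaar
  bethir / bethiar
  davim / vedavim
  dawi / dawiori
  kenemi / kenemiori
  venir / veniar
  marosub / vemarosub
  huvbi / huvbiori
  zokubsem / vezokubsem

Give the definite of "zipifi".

zipifiori

venir and kenemi both have last vowel 'i' yet inflect differently (veniar, kenemiori), so the last vowel is not what conditions the rule; the final letter is.
"zipifi" ends in -i. The stems ending in -i (kenemi → kenemiori, huvbi → huvbiori, dawi → dawiori) add -ori.
The other patterns: stems ending in -r drop the final letter and add -ar; stems ending in -b or -m add the prefix ve-.
So zipifi → zipifiori.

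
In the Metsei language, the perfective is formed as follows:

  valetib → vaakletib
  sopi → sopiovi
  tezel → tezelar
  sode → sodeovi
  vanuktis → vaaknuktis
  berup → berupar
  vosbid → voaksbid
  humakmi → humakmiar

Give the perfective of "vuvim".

sopi and humakmi both end in -i yet inflect differently (sopiovi, humakmiar), so the final letter is not what conditions the rule; the first letter is.
"vuvim" begins with v-. The stems beginning with v- (vosbid → voaksbid, vanuktis → vaaknuktis, valetib → vaakletib) insert -ak- after the first vowel.
The other patterns: stems beginning with s- add -ovi; stems beginning with b-, h- or t- add -ar.
So vuvim → vuakvim.

vuakvim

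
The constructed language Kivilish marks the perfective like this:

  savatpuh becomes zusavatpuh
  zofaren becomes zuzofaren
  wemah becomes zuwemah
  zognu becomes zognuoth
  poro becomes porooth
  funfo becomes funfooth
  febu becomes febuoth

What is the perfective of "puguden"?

zupuguden

savatpuh and zognu both have last vowel 'u' yet inflect differently (zusavatpuh, zognuoth), so the last vowel is not what conditions the rule; whether the stem ends in a vowel or a consonant is.
"puguden" ends in a consonant. The stems ending in a consonant (savatpuh → zusavatpuh, zofaren → zuzofaren, wemah → zuwemah) add the prefix zu-.
The other pattern: stems ending in a vowel add -oth.
So puguden → zupuguden.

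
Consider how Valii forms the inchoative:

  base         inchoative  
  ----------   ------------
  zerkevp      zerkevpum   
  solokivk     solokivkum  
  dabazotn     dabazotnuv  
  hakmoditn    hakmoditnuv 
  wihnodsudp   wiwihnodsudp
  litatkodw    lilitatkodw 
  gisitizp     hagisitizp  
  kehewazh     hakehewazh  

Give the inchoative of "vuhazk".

havuhazk

zerkevp and wihnodsudp both end in -p yet inflect differently (zerkevpum, wiwihnodsudp), so the final letter is not what conditions the rule; the second-to-last letter is.
"vuhazk" has second-to-last letter 'z'. The stems whose second-to-last letter is 'z' (gisitizp → hagisitizp, kehewazh → hakehewazh) add the prefix ha-.
The other patterns: stems whose second-to-last letter is 'v' add -um; stems whose second-to-last letter is 't' add -uv; stems whose second-to-last letter is 'd' repeat the first consonant+vowel as a prefix.
So vuhazk → havuhazk.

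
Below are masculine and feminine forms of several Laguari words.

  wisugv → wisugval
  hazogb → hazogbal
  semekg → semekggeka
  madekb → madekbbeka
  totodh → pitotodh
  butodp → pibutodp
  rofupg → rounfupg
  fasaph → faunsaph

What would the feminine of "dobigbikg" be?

"dobigbikg" has second-to-last letter 'k'. The stems whose second-to-last letter is 'k' (semekg → semekggeka, madekb → madekbbeka) double the final consonant and add -eka.
The other patterns: stems whose second-to-last letter is 'g' add -al; stems whose second-to-last letter is 'd' add the prefix pi-; stems whose second-to-last letter is 'p' insert -un- after the first vowel.
So dobigbikg → dobigbikggeka.

dobigbikggeka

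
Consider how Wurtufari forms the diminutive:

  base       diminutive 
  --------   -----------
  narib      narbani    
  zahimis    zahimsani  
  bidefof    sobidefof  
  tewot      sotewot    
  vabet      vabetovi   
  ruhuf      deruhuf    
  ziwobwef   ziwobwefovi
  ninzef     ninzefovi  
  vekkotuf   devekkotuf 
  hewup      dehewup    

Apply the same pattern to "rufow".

sorufow

"rufow" has last vowel 'o'. The stems whose last vowel is 'o' (bidefof → sobidefof, tewot → sotewot) add the prefix so-.
The other patterns: stems whose last vowel is 'u' add the prefix de-; stems whose last vowel is 'e' add -ovi; stems whose last vowel is 'i' delete the last vowel and add -ani.
So rufow → sorufow.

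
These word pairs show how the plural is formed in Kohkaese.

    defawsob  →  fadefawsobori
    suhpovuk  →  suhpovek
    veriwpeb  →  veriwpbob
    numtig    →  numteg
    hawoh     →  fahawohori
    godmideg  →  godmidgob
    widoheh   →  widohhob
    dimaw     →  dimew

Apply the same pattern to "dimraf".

dimref

hawoh and widoheh both end in -h yet inflect differently (fahawohori, widohhob), so the final letter is not what conditions the rule; the last vowel is.
"dimraf" has last vowel 'a'. The one such stem in the data (dimaw → dimew) changes the last vowel to 'e' (as do numtig, suhpovuk), so the same rule applies.
So dimraf → dimref.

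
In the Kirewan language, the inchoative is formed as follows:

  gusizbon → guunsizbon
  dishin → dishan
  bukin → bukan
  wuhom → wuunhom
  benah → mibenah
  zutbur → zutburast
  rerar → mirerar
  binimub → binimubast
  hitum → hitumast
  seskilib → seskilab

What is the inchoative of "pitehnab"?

seskilib and binimub both end in -b yet inflect differently (seskilab, binimubast), so the final letter is not what conditions the rule; the last vowel is.
"pitehnab" has last vowel 'a'. The stems whose last vowel is 'a' (rerar → mirerar, benah → mibenah) add the prefix mi-.
The other patterns: stems whose last vowel is 'i' change the last vowel to 'a'; stems whose last vowel is 'u' add -ast; stems whose last vowel is 'o' insert -un- after the first vowel.
So pitehnab → mipitehnab.

mipitehnab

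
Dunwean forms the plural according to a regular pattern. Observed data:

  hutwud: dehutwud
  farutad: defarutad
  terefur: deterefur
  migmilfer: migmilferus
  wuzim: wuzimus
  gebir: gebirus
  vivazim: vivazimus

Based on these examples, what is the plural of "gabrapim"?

terefur and migmilfer both end in -r yet inflect differently (deterefur, migmilferus), so the final letter is not what conditions the rule; the last vowel is.
"gabrapim" has last vowel 'i'. The stems whose last vowel is 'i' (wuzim → wuzimus, gebir → gebirus, vivazim → vivazimus) add -us.
So gabrapim → gabrapimus.

gabrapimus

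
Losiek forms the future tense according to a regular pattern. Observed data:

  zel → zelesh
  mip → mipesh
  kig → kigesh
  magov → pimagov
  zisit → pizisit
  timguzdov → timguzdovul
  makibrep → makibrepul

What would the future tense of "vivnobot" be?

vivnobotul

magov and timguzdov both end in -v yet inflect differently (pimagov, timguzdovul), so the final letter is not what conditions the rule; the number of vowels is.
"vivnobot" has 3 vowels. The stems with 3 vowels (timguzdov → timguzdovul, makibrep → makibrepul) add -ul.
So vivnobot → vivnobotul.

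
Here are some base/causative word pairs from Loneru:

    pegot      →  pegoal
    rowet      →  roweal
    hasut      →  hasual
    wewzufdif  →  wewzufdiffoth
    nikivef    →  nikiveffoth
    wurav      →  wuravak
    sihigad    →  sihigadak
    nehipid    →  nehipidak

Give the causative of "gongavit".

gongavial

rowet and nikivef both have last vowel 'e' yet inflect differently (roweal, nikiveffoth), so the last vowel is not what conditions the rule; the final letter is.
"gongavit" ends in -t. The stems ending in -t (pegot → pegoal, rowet → roweal, hasut → hasual) drop the final letter and add -al.
So gongavit → gongavial.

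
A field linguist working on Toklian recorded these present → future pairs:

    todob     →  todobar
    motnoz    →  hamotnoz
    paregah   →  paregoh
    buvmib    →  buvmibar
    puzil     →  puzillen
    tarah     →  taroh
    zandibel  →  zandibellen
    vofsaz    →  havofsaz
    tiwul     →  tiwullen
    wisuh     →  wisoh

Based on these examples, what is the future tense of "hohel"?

hohellen

vofsaz and tarah both have last vowel 'a' yet inflect differently (havofsaz, taroh), so the last vowel is not what conditions the rule; the final letter is.
"hohel" ends in -l. The stems ending in -l (tiwul → tiwullen, puzil → puzillen, zandibel → zandibellen) double the final consonant and add -en.
The other patterns: stems ending in -z add the prefix ha-; stems ending in -h change the last vowel to 'o'; stems ending in -b add -ar.
So hohel → hohellen.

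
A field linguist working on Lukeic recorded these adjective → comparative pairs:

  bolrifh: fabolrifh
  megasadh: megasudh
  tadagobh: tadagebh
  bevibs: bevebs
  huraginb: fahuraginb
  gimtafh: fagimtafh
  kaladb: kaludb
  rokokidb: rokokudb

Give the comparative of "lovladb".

lovludb

"lovladb" has second-to-last letter 'd'. The stems whose second-to-last letter is 'd' (megasadh → megasudh, kaladb → kaludb, rokokidb → rokokudb) change the last vowel to 'u'.
The other patterns: stems whose second-to-last letter is 'b' change the last vowel to 'e'; stems whose second-to-last letter is 'f' or 'n' add the prefix fa-.
So lovladb → lovludb.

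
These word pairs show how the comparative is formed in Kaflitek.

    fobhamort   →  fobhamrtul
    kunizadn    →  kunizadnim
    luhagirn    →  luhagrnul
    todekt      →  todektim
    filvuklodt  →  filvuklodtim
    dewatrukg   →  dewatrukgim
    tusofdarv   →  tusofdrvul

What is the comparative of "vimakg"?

fobhamort and filvuklodt both end in -t yet inflect differently (fobhamrtul, filvuklodtim), so the final letter is not what conditions the rule; the second-to-last letter is.
"vimakg" has second-to-last letter 'k'. The stems whose second-to-last letter is 'k' (dewatrukg → dewatrukgim, todekt → todektim) add -im.
The other pattern: stems whose second-to-last letter is 'r' delete the last vowel and add -ul.
So vimakg → vimakgim.

vimakgim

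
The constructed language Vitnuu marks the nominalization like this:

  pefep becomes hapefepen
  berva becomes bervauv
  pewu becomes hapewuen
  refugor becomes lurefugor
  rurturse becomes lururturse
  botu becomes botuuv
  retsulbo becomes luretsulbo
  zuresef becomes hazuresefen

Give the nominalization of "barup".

botu and pewu both end in -u yet inflect differently (botuuv, hapewuen), so the final letter is not what conditions the rule; the first letter is.
"barup" begins with b-. The stems beginning with b- (berva → bervauv, botu → botuuv) add -uv.
The other patterns: stems beginning with r- add the prefix lu-; stems beginning with p- or z- add ha- … -en around the stem.
So barup → barupuv.

barupuv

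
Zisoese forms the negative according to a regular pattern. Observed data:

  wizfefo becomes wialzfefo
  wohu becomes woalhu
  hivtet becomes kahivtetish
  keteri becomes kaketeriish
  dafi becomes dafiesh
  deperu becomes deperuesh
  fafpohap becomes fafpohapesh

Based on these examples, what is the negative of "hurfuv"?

kahurfuvish

keteri and dafi both end in -i yet inflect differently (kaketeriish, dafiesh), so the final letter is not what conditions the rule; the first letter is.
"hurfuv" begins with h-. The one such stem in the data (hivtet → kahivtetish) adds ka- … -ish around the stem, so the same rule applies.
So hurfuv → kahurfuvish.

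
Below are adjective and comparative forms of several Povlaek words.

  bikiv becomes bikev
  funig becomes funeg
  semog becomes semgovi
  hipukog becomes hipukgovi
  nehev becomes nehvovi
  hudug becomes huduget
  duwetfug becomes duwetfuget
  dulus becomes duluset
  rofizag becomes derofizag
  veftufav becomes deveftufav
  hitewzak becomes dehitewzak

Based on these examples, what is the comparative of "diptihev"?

"diptihev" has last vowel 'e'. The one such stem in the data (nehev → nehvovi) deletes the last vowel and adds -ovi (as do semog, hipukog), so the same rule applies.
So diptihev → diptihvovi.

diptihvovi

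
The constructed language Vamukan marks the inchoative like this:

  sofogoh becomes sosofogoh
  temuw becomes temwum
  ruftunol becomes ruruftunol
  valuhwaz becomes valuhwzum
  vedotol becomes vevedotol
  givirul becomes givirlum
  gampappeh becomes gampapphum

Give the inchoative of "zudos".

zuzudos

"zudos" has last vowel 'o'. The stems whose last vowel is 'o' (ruftunol → ruruftunol, vedotol → vevedotol, sofogoh → sosofogoh) repeat the first consonant+vowel as a prefix.
The other pattern: stems whose last vowel is 'a', 'e' or 'u' delete the last vowel and add -um.
So zudos → zuzudos.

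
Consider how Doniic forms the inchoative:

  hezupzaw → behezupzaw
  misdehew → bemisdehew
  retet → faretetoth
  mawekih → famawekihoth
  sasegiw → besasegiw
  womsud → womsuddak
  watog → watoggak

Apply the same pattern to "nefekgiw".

benefekgiw

misdehew and retet both have last vowel 'e' yet inflect differently (bemisdehew, faretetoth), so the last vowel is not what conditions the rule; the final letter is.
"nefekgiw" ends in -w. The stems ending in -w (sasegiw → besasegiw, misdehew → bemisdehew, hezupzaw → behezupzaw) add the prefix be-.
So nefekgiw → benefekgiw.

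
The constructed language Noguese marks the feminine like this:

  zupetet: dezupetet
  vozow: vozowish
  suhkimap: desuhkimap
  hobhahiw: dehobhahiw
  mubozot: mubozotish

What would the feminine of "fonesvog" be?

"fonesvog" has last vowel 'o'. The stems whose last vowel is 'o' (mubozot → mubozotish, vozow → vozowish) add -ish.
The other pattern: stems whose last vowel is 'a', 'e' or 'i' add the prefix de-.
So fonesvog → fonesvogish.

fonesvogish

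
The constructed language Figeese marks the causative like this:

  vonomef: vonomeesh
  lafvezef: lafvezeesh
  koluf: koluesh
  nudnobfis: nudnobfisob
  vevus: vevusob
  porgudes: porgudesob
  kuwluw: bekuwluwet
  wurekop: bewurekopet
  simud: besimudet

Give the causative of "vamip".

koluf and vevus both have last vowel 'u' yet inflect differently (koluesh, vevusob), so the last vowel is not what conditions the rule; the final letter is.
"vamip" ends in -p. The one such stem in the data (wurekop → bewurekopet) adds be- … -et around the stem, so the same rule applies.
So vamip → bevamipet.

bevamipet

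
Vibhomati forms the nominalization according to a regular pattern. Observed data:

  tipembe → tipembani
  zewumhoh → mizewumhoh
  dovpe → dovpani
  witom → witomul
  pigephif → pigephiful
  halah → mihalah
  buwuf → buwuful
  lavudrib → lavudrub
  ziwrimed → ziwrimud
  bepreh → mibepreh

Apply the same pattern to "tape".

tipembe and bepreh both have last vowel 'e' yet inflect differently (tipembani, mibepreh), so the last vowel is not what conditions the rule; the final letter is.
"tape" ends in -e. The stems ending in -e (tipembe → tipembani, dovpe → dovpani) drop the final letter and add -ani.
The other patterns: stems ending in -h add the prefix mi-; stems ending in -f or -m add -ul; stems ending in -b or -d change the last vowel to 'u'.
So tape → tapani.

tapani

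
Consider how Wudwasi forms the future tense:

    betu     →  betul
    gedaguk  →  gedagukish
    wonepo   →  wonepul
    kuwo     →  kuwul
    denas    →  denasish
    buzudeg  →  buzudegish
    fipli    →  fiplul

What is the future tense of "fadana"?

"fadana" ends in a vowel. The stems ending in a vowel (kuwo → kuwul, betu → betul, fipli → fiplul) drop the final letter and add -ul.
So fadana → fadanul.

fadanul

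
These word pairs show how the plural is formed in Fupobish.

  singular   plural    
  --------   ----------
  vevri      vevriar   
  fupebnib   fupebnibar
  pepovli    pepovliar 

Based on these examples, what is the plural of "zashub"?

zashubar

Every pair shown (vevri → vevriar, fupebnib → fupebnibar, pepovli → pepovliar) follows the same rule: add -ar.
So zashub → zashubar.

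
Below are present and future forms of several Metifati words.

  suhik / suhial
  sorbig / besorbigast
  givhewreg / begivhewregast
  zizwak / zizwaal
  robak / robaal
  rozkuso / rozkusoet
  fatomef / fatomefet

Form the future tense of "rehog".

"rehog" ends in -g. The stems ending in -g (givhewreg → begivhewregast, sorbig → besorbigast) add be- … -ast around the stem.
So rehog → berehogast.

berehogast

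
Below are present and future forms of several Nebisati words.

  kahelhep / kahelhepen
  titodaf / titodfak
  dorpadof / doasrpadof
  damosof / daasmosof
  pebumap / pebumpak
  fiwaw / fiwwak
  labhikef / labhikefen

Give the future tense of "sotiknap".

kahelhep and pebumap both end in -p yet inflect differently (kahelhepen, pebumpak), so the final letter is not what conditions the rule; the last vowel is.
"sotiknap" has last vowel 'a'. The stems whose last vowel is 'a' (pebumap → pebumpak, titodaf → titodfak, fiwaw → fiwwak) delete the last vowel and add -ak.
The other patterns: stems whose last vowel is 'e' add -en; stems whose last vowel is 'o' insert -as- after the first vowel.
So sotiknap → sotiknpak.

sotiknpak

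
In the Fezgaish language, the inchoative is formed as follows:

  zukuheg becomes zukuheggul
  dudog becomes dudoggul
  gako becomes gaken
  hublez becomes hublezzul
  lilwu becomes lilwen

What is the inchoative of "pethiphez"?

"pethiphez" ends in a consonant. The stems ending in a consonant (dudog → dudoggul, zukuheg → zukuheggul, hublez → hublezzul) double the final consonant and add -ul.
So pethiphez → pethiphezzul.

pethiphezzul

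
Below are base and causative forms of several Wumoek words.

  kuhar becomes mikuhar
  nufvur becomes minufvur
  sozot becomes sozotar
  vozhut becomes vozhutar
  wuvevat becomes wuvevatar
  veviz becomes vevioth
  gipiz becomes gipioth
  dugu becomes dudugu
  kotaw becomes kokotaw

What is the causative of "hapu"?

nufvur and vozhut both have last vowel 'u' yet inflect differently (minufvur, vozhutar), so the last vowel is not what conditions the rule; the final letter is.
"hapu" ends in -u. The one such stem in the data (dugu → dudugu) repeats the first consonant+vowel as a prefix (as does kotaw), so the same rule applies.
The other patterns: stems ending in -r add the prefix mi-; stems ending in -t add -ar; stems ending in -z drop the final letter and add -oth.
So hapu → hahapu.

hahapu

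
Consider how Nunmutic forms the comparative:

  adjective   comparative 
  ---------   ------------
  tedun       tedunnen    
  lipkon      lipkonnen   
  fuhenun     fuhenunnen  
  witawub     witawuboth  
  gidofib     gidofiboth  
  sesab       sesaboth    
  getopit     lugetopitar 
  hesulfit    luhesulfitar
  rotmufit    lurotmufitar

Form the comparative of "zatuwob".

zatuwoboth

"zatuwob" ends in -b. The stems ending in -b (witawub → witawuboth, gidofib → gidofiboth, sesab → sesaboth) add -oth.
The other patterns: stems ending in -n double the final consonant and add -en; stems ending in -t add lu- … -ar around the stem.
So zatuwob → zatuwoboth.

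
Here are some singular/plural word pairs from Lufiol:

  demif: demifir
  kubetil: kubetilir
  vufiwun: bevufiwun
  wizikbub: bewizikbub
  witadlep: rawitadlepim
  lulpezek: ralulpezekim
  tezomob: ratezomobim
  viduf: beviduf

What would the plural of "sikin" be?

tezomob and wizikbub both end in -b yet inflect differently (ratezomobim, bewizikbub), so the final letter is not what conditions the rule; the last vowel is.
"sikin" has last vowel 'i'. The stems whose last vowel is 'i' (demif → demifir, kubetil → kubetilir) add -ir.
So sikin → sikinir.

sikinir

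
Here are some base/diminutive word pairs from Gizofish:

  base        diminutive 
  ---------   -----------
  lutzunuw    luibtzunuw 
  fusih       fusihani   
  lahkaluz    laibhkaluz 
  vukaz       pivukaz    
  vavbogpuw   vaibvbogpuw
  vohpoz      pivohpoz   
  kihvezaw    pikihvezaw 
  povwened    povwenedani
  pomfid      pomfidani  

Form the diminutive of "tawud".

lahkaluz and vukaz both end in -z yet inflect differently (laibhkaluz, pivukaz), so the final letter is not what conditions the rule; the last vowel is.
"tawud" has last vowel 'u'. The stems whose last vowel is 'u' (lutzunuw → luibtzunuw, vavbogpuw → vaibvbogpuw, lahkaluz → laibhkaluz) insert -ib- after the first vowel.
The other patterns: stems whose last vowel is 'e' or 'i' add -ani; stems whose last vowel is 'a' or 'o' add the prefix pi-.
So tawud → taibwud.

taibwud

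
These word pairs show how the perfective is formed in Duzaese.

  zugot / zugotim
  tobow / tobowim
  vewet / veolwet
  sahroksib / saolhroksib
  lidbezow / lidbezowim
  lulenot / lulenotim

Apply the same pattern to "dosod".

lulenot and vewet both end in -t yet inflect differently (lulenotim, veolwet), so the final letter is not what conditions the rule; the last vowel is.
"dosod" has last vowel 'o'. The stems whose last vowel is 'o' (lulenot → lulenotim, lidbezow → lidbezowim, zugot → zugotim) add -im.
So dosod → dosodim.

dosodim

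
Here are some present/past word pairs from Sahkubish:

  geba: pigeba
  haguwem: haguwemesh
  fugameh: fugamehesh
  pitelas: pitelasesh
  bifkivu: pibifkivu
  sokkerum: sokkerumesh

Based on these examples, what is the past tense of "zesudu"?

pizesudu

sokkerum and bifkivu both have last vowel 'u' yet inflect differently (sokkerumesh, pibifkivu), so the last vowel is not what conditions the rule; whether the stem ends in a vowel or a consonant is.
"zesudu" ends in a vowel. The stems ending in a vowel (bifkivu → pibifkivu, geba → pigeba) add the prefix pi-.
So zesudu → pizesudu.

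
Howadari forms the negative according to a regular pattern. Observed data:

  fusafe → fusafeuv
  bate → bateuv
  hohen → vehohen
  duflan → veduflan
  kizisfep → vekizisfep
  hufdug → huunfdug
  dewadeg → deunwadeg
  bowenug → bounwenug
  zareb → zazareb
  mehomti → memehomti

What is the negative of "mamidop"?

vemamidop

fusafe and hohen both have last vowel 'e' yet inflect differently (fusafeuv, vehohen), so the last vowel is not what conditions the rule; the final letter is.
"mamidop" ends in -p. The one such stem in the data (kizisfep → vekizisfep) adds the prefix ve-, so the same rule applies.
The other patterns: stems ending in -e add -uv; stems ending in -g insert -un- after the first vowel; stems ending in -b or -i repeat the first consonant+vowel as a prefix.
So mamidop → vemamidop.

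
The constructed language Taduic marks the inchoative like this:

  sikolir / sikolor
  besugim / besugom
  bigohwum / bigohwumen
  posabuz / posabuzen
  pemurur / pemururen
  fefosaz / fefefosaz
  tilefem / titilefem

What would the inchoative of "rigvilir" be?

"rigvilir" has last vowel 'i'. The stems whose last vowel is 'i' (sikolir → sikolor, besugim → besugom) change the last vowel to 'o'.
The other patterns: stems whose last vowel is 'u' add -en; stems whose last vowel is 'a' or 'e' repeat the first consonant+vowel as a prefix.
So rigvilir → rigvilor.

rigvilor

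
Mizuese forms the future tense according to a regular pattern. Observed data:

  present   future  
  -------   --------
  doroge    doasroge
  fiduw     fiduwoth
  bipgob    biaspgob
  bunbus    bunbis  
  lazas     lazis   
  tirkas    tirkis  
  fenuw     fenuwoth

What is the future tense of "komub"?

koasmub

bunbus and fiduw both have last vowel 'u' yet inflect differently (bunbis, fiduwoth), so the last vowel is not what conditions the rule; the final letter is.
"komub" ends in -b. The one such stem in the data (bipgob → biaspgob) inserts -as- after the first vowel (as does doroge), so the same rule applies.
So komub → koasmub.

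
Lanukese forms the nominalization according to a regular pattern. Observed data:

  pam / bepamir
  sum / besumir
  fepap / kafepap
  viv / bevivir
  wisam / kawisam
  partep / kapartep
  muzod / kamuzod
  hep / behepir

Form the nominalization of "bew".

wisam and pam both end in -m yet inflect differently (kawisam, bepamir), so the final letter is not what conditions the rule; the number of vowels is.
"bew" has 1 vowel. The stems with 1 vowel (pam → bepamir, sum → besumir, viv → bevivir) add be- … -ir around the stem.
The other pattern: stems with 2 vowels add the prefix ka-.
So bew → bebewir.

bebewir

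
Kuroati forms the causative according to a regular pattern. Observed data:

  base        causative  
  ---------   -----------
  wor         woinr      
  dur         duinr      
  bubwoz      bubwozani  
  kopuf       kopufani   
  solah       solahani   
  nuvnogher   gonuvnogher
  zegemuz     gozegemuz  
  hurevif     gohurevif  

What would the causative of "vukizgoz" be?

wor and nuvnogher both end in -r yet inflect differently (woinr, gonuvnogher), so the final letter is not what conditions the rule; the number of vowels is.
"vukizgoz" has 3 vowels. The stems with 3 vowels (nuvnogher → gonuvnogher, zegemuz → gozegemuz, hurevif → gohurevif) add the prefix go-.
So vukizgoz → govukizgoz.

govukizgoz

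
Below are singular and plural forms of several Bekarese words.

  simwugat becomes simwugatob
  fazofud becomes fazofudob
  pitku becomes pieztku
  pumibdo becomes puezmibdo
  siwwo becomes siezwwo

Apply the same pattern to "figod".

fazofud and pitku both have last vowel 'u' yet inflect differently (fazofudob, pieztku), so the last vowel is not what conditions the rule; whether the stem ends in a vowel or a consonant is.
"figod" ends in a consonant. The stems ending in a consonant (simwugat → simwugatob, fazofud → fazofudob) add -ob.
So figod → figodob.

figodob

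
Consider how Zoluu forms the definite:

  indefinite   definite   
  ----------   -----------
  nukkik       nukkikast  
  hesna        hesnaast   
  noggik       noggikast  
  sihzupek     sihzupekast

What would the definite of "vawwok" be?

Every pair shown (nukkik → nukkikast, hesna → hesnaast, noggik → noggikast, …) follows the same rule: add -ast.
So vawwok → vawwokast.

vawwokast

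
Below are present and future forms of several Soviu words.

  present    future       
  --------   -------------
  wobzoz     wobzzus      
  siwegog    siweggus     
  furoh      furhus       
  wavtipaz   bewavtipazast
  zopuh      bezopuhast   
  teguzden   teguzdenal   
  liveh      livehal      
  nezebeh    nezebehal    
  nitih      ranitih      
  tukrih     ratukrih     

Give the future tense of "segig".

wobzoz and wavtipaz both end in -z yet inflect differently (wobzzus, bewavtipazast), so the final letter is not what conditions the rule; the last vowel is.
"segig" has last vowel 'i'. The stems whose last vowel is 'i' (nitih → ranitih, tukrih → ratukrih) add the prefix ra-.
The other patterns: stems whose last vowel is 'o' delete the last vowel and add -us; stems whose last vowel is 'a' or 'u' add be- … -ast around the stem; stems whose last vowel is 'e' add -al.
So segig → rasegig.

rasegig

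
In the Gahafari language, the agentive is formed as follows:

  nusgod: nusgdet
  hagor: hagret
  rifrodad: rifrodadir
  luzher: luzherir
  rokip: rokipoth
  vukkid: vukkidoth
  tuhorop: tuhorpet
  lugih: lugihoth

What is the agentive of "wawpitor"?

wawpitret

vukkid and nusgod both end in -d yet inflect differently (vukkidoth, nusgdet), so the final letter is not what conditions the rule; the last vowel is.
"wawpitor" has last vowel 'o'. The stems whose last vowel is 'o' (nusgod → nusgdet, hagor → hagret, tuhorop → tuhorpet) delete the last vowel and add -et.
So wawpitor → wawpitret.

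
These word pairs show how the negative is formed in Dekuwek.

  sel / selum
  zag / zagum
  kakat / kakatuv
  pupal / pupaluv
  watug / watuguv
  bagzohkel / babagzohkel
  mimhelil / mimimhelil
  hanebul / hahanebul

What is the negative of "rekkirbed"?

rerekkirbed

sel and pupal both end in -l yet inflect differently (selum, pupaluv), so the final letter is not what conditions the rule; the number of vowels is.
"rekkirbed" has 3 vowels. The stems with 3 vowels (bagzohkel → babagzohkel, mimhelil → mimimhelil, hanebul → hahanebul) repeat the first consonant+vowel as a prefix.
So rekkirbed → rerekkirbed.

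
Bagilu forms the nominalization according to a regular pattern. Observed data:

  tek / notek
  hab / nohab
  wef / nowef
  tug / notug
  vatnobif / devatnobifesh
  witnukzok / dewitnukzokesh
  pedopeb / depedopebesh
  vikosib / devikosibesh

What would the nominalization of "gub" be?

wef and vatnobif both end in -f yet inflect differently (nowef, devatnobifesh), so the final letter is not what conditions the rule; the number of vowels is.
"gub" has 1 vowel. The stems with 1 vowel (tek → notek, hab → nohab, wef → nowef) add the prefix no-.
So gub → nogub.

nogub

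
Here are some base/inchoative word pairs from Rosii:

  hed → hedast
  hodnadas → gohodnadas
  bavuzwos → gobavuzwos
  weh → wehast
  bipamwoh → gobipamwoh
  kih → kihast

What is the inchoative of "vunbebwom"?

"vunbebwom" has 3 vowels. The stems with 3 vowels (bipamwoh → gobipamwoh, bavuzwos → gobavuzwos, hodnadas → gohodnadas) add the prefix go-.
So vunbebwom → govunbebwom.

govunbebwom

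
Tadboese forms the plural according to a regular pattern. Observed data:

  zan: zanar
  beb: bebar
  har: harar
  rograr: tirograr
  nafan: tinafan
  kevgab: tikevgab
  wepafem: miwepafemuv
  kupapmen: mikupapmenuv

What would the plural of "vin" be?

har and rograr both end in -r yet inflect differently (harar, tirograr), so the final letter is not what conditions the rule; the number of vowels is.
"vin" has 1 vowel. The stems with 1 vowel (zan → zanar, beb → bebar, har → harar) add -ar.
The other patterns: stems with 2 vowels add the prefix ti-; stems with 3 vowels add mi- … -uv around the stem.
So vin → vinar.

vinar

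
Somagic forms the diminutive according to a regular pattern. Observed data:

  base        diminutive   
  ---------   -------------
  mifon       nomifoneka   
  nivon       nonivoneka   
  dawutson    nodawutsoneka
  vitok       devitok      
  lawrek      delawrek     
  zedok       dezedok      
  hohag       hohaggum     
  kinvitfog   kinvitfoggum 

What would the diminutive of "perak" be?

"perak" ends in -k. The stems ending in -k (vitok → devitok, lawrek → delawrek, zedok → dezedok) add the prefix de-.
The other patterns: stems ending in -n add no- … -eka around the stem; stems ending in -g double the final consonant and add -um.
So perak → deperak.

deperak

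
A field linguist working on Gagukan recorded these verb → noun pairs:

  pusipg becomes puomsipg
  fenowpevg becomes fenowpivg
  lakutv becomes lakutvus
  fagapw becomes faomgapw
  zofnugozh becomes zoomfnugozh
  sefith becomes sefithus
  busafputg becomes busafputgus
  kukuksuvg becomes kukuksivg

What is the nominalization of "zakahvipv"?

zaomkahvipv

busafputg and fenowpevg both end in -g yet inflect differently (busafputgus, fenowpivg), so the final letter is not what conditions the rule; the second-to-last letter is.
"zakahvipv" has second-to-last letter 'p'. The stems whose second-to-last letter is 'p' (pusipg → puomsipg, fagapw → faomgapw) insert -om- after the first vowel.
The other patterns: stems whose second-to-last letter is 't' add -us; stems whose second-to-last letter is 'v' change the last vowel to 'i'.
So zakahvipv → zaomkahvipv.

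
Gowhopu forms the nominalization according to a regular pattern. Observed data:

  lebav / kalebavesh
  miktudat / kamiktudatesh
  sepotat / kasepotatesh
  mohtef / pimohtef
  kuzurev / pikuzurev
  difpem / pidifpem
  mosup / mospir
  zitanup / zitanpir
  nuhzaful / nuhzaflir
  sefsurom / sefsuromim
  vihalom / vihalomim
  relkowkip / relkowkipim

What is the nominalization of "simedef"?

lebav and kuzurev both end in -v yet inflect differently (kalebavesh, pikuzurev), so the final letter is not what conditions the rule; the last vowel is.
"simedef" has last vowel 'e'. The stems whose last vowel is 'e' (mohtef → pimohtef, kuzurev → pikuzurev, difpem → pidifpem) add the prefix pi-.
So simedef → pisimedef.

pisimedef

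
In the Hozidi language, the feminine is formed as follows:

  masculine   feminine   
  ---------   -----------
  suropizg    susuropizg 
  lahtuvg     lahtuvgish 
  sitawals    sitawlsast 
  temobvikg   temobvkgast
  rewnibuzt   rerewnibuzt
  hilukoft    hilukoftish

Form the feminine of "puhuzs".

"puhuzs" has second-to-last letter 'z'. The stems whose second-to-last letter is 'z' (suropizg → susuropizg, rewnibuzt → rerewnibuzt) repeat the first consonant+vowel as a prefix.
The other patterns: stems whose second-to-last letter is 'k' or 'l' delete the last vowel and add -ast; stems whose second-to-last letter is 'f' or 'v' add -ish.
So puhuzs → pupuhuzs.

pupuhuzs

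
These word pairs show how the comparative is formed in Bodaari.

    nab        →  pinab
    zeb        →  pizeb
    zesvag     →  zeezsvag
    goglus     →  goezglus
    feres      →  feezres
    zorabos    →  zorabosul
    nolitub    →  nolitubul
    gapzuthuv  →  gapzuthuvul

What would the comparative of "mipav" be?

"mipav" has 2 vowels. The stems with 2 vowels (zesvag → zeezsvag, goglus → goezglus, feres → feezres) insert -ez- after the first vowel.
So mipav → miezpav.

miezpav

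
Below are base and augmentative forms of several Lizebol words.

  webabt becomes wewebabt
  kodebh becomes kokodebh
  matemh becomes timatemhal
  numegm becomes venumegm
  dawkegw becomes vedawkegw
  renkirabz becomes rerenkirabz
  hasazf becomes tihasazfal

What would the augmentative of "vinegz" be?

vevinegz

kodebh and matemh both end in -h yet inflect differently (kokodebh, timatemhal), so the final letter is not what conditions the rule; the second-to-last letter is.
"vinegz" has second-to-last letter 'g'. The stems whose second-to-last letter is 'g' (numegm → venumegm, dawkegw → vedawkegw) add the prefix ve-.
So vinegz → vevinegz.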